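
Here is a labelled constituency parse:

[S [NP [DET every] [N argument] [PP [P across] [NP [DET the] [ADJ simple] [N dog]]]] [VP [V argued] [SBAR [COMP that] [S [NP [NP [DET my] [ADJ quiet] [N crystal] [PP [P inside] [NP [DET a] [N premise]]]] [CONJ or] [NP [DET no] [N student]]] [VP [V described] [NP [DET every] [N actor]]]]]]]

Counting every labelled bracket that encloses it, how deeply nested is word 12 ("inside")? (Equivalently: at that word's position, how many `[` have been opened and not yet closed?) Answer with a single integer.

Path from the root down to the word: S → VP → SBAR → S → NP → NP → PP → P. That is 8 enclosing brackets.

8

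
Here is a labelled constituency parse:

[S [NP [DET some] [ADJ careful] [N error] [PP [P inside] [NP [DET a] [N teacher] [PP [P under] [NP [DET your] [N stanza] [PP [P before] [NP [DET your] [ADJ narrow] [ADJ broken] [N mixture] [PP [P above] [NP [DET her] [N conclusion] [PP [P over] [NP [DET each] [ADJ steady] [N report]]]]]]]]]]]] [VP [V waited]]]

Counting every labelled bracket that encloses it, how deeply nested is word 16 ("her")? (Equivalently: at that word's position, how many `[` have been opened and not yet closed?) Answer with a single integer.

11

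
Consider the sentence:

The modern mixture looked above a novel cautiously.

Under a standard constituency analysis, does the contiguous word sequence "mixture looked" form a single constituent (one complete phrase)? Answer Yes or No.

No

The sequence begins inside the noun phrase "the modern mixture" and ends inside the verb phrase "looked above a novel cautiously"; it crosses a phrase boundary, so no single node in the tree spans exactly those words.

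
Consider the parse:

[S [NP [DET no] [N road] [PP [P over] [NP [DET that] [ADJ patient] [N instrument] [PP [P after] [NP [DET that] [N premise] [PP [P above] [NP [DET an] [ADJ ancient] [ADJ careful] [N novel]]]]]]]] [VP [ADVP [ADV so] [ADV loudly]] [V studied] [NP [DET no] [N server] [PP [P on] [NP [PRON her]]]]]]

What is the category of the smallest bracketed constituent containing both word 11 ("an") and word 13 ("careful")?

Word 11 lies under S → NP → PP → NP → PP → NP → PP → NP → DET; word 13 lies under S → NP → PP → NP → PP → NP → PP → NP → ADJ. The lowest shared node is the NP.

NP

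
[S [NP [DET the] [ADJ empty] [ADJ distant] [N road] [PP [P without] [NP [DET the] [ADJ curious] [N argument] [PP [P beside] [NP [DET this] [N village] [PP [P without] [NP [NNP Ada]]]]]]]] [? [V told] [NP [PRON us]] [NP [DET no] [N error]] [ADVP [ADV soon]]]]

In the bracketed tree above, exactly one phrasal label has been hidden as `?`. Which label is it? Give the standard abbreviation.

VP

Looking at what the `?` directly dominates — V 'told', NP, NP, ADVP — this is a verb phrase (VP).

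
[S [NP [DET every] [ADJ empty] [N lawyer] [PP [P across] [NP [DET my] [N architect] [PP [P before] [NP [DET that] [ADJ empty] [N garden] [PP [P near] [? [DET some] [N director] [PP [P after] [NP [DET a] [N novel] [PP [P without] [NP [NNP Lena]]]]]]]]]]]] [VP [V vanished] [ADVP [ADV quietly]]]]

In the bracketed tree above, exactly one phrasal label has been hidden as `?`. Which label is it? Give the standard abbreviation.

NP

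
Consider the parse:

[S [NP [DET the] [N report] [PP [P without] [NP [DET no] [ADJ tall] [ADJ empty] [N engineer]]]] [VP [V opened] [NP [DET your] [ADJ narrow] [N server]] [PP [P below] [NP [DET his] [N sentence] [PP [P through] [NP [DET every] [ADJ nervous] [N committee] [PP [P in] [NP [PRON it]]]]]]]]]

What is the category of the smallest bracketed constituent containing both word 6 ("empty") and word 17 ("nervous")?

S

Word 6 lies under S → NP → PP → NP → ADJ; word 17 lies under S → VP → PP → NP → PP → NP → ADJ. The lowest shared node is the S.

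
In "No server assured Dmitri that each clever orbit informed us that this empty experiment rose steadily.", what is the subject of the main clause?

no server

The subject of the main clause is the NP immediately before the verb "assured": "no server".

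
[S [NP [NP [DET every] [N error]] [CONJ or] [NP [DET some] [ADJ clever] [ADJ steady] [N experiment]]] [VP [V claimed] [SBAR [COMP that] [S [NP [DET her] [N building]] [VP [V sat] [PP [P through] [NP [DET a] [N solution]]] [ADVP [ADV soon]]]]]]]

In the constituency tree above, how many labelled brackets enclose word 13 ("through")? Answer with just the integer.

Path from the root down to the word: S → VP → SBAR → S → VP → PP → P. That is 7 enclosing brackets.

7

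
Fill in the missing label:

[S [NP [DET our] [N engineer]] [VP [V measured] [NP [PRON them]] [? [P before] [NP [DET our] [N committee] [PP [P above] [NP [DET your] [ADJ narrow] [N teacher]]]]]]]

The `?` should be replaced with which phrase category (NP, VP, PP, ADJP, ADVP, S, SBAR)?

PP

Looking at what the `?` directly dominates — P 'before', NP — this is a prepositional phrase (PP).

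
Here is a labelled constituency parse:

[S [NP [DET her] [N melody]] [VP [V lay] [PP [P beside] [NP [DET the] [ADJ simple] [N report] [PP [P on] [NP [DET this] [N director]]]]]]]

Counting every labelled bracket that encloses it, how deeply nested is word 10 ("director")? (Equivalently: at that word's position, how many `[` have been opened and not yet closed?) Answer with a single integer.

The word sits inside N, which is inside NP, inside PP, inside NP, inside PP, inside VP, inside S — 7 brackets in all.

7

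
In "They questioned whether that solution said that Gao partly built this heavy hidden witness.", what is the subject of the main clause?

they

The subject of the main clause is the NP immediately before the verb "questioned": "they".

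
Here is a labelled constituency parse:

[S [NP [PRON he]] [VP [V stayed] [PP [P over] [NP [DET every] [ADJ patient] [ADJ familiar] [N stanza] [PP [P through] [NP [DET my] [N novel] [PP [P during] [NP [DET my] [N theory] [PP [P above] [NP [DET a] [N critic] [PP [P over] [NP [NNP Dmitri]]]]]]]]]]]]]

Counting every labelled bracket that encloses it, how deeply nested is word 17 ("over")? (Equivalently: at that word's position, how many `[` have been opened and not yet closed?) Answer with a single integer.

Counting open brackets not yet closed at "over": [S [VP [PP [NP [PP [NP [PP [NP [PP [NP [PP [P = 12.

12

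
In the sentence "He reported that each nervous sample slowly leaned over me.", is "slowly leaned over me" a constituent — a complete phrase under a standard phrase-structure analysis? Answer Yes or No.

The sequence corresponds to a single VP node — the verb phrase "slowly leaned over me".

Yes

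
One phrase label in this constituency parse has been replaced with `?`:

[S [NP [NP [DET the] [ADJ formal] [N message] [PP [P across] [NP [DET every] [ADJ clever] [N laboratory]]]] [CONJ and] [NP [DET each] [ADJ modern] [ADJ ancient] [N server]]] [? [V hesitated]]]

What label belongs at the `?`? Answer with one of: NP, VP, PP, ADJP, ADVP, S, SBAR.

The `?` node immediately contains: V 'hesitated'. That is the internal structure of a verb phrase, so the label is VP.

VP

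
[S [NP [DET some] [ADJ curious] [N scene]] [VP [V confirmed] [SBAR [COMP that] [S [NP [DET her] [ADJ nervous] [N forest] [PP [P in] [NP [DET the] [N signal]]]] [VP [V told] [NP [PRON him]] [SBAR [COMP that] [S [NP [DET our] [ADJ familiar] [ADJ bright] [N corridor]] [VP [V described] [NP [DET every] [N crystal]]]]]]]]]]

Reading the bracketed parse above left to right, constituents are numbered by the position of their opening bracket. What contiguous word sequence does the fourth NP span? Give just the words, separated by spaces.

Opening `[NP` markers occur at word positions 1, 6, 10, 13, 15, 20; the fourth of these opens the constituent [NP him].

him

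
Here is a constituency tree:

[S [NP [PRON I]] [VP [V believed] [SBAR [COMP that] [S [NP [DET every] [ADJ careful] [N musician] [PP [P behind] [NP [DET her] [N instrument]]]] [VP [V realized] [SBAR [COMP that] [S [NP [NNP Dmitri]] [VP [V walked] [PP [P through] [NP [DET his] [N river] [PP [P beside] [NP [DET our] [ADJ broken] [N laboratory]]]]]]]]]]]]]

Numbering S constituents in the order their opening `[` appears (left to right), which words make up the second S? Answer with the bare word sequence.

Opening `[S` markers occur at word positions 1, 4, 12; the second of these opens the constituent [S every careful musician behind her instrument realized that Dmitri walked through his river beside our broken laboratory].

every careful musician behind her instrument realized that Dmitri walked through his river beside our broken laboratory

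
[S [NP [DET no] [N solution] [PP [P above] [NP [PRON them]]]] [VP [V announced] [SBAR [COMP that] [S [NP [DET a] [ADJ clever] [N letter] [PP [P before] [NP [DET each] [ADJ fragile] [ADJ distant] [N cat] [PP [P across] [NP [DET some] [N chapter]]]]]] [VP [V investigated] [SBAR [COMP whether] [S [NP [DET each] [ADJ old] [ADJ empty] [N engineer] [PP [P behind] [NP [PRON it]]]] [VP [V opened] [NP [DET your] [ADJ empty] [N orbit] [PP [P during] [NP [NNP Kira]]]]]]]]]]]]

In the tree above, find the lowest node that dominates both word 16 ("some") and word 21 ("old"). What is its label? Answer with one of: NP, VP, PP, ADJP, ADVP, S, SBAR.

S

Word 16 lies under S → VP → SBAR → S → NP → PP → NP → PP → NP → DET; word 21 lies under S → VP → SBAR → S → VP → SBAR → S → NP → ADJ. The lowest shared node is the S.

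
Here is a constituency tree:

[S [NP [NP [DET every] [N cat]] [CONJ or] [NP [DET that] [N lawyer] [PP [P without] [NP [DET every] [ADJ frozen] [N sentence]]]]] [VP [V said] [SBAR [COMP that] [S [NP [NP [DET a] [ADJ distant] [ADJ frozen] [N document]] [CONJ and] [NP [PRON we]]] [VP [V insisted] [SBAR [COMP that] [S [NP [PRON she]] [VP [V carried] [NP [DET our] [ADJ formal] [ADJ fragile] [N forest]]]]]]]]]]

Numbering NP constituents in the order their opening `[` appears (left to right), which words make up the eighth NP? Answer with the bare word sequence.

she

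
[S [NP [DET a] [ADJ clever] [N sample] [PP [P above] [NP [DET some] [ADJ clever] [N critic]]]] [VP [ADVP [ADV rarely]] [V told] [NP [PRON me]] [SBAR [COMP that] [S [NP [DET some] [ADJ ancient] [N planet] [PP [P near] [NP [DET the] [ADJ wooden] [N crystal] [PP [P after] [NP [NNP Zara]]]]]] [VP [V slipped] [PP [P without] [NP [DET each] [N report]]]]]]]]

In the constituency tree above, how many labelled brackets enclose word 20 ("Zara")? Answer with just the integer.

Path from the root down to the word: S → VP → SBAR → S → NP → PP → NP → PP → NP → NNP. That is 10 enclosing brackets.

10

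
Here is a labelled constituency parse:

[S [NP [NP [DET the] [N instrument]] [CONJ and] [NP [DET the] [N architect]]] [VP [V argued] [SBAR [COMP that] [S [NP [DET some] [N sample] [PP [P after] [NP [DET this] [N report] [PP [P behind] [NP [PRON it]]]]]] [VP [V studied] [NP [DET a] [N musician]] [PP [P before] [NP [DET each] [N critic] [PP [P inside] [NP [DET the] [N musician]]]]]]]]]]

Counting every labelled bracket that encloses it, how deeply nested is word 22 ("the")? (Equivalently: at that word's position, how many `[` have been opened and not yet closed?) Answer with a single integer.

Counting open brackets not yet closed at "the": [S [VP [SBAR [S [VP [PP [NP [PP [NP [DET = 10.

10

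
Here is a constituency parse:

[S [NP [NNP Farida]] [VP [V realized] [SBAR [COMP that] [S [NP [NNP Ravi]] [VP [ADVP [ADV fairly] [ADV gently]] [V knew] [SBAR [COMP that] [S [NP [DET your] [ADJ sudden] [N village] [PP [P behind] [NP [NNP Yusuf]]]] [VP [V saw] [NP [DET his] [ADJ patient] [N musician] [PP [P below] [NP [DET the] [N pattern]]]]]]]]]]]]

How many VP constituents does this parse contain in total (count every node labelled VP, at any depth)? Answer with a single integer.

3

The VP constituents are: [VP realized that Ravi fairly gently knew that your sudden village behind Yusuf saw his patient musician below the pattern]; [VP fairly gently knew that your sudden village behind Yusuf saw his patient musician below the pattern]; [VP saw his patient musician below the pattern]. Total: 3.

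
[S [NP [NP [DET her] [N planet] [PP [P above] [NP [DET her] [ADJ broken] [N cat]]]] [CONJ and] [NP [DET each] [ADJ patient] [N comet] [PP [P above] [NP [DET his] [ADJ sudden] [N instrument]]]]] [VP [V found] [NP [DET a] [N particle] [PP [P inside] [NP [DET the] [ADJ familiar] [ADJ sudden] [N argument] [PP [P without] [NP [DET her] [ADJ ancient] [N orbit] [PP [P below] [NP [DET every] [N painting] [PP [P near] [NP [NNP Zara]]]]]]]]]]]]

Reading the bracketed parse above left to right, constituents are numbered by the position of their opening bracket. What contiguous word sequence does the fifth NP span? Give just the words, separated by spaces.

his sudden instrument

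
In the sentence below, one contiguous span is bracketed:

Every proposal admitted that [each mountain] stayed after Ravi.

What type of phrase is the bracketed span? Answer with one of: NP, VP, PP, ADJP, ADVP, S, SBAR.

"mountain" is the head of the bracketed span, so the span is a noun phrase: NP.

NP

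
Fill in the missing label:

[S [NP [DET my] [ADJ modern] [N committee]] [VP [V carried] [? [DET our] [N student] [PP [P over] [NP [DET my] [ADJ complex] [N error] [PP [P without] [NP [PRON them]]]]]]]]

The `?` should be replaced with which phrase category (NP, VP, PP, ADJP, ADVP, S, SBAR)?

NP

A constituent whose immediate children are DET 'our', N 'student', PP is a noun phrase: NP.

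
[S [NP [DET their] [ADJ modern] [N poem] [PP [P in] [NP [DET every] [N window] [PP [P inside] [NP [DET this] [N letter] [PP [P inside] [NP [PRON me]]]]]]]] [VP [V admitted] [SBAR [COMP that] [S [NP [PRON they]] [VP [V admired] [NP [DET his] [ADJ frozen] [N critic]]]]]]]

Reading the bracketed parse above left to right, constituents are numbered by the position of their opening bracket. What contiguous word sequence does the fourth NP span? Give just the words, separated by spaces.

me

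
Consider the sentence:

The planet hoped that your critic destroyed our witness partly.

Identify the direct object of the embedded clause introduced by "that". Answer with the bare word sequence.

our witness

"destroyed" heads the VP of the embedded clause introduced by "that", and "our witness" is its direct object.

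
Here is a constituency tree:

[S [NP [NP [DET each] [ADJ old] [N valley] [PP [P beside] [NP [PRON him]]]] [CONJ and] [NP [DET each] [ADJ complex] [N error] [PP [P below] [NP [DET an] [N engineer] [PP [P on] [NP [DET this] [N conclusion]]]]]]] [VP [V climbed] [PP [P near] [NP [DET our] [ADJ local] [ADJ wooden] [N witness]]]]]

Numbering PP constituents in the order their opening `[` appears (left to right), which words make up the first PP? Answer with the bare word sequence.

Opening `[PP` markers occur at word positions 4, 10, 13, 17; the first of these opens the constituent [PP beside him].

beside him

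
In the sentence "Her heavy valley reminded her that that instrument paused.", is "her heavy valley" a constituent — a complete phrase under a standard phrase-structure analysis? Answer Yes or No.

Yes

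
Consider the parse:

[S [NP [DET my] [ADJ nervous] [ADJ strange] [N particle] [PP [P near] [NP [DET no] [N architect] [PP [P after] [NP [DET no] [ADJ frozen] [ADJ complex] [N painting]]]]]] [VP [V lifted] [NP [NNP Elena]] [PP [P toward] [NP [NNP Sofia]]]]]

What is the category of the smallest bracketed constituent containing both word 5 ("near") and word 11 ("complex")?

PP

The smallest bracket enclosing both words is [PP near no architect after no frozen complex painting], so the label is PP.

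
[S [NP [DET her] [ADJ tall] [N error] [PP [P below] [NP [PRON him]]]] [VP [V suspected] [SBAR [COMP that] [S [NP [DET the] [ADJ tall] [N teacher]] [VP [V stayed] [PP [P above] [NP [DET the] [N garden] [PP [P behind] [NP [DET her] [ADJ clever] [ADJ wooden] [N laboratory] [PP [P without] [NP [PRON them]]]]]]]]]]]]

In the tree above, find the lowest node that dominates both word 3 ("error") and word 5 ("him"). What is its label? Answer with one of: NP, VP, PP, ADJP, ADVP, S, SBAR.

NP

The smallest bracket enclosing both words is [NP her tall error below him], so the label is NP.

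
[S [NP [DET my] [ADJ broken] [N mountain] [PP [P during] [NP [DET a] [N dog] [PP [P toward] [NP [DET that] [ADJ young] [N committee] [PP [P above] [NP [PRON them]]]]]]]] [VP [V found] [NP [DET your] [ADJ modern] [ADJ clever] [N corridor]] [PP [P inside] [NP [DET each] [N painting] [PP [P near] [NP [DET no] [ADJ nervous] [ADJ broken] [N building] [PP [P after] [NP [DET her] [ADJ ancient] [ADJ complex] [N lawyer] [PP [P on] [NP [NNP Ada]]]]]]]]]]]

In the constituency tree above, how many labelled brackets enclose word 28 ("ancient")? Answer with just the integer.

Counting open brackets not yet closed at "ancient": [S [VP [PP [NP [PP [NP [PP [NP [ADJ = 9.

9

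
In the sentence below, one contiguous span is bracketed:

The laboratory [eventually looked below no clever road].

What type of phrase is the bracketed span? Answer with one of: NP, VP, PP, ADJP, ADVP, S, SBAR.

VP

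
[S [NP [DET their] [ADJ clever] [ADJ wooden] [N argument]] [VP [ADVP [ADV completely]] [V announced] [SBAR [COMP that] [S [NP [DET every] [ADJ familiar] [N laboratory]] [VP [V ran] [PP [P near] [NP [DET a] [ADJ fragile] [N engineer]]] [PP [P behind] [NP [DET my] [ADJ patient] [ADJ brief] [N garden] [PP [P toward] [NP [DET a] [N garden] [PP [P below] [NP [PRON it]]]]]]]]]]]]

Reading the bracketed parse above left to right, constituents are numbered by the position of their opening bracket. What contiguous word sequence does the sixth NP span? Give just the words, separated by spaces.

it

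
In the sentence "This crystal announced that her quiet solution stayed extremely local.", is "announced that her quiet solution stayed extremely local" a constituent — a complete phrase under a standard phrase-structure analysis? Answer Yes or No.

"announced that her quiet solution stayed extremely local" is exactly the verb phrase [VP announced that her quiet solution stayed extremely local], a complete constituent.

Yes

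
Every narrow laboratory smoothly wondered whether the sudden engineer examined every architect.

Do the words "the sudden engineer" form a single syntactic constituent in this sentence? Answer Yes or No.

Yes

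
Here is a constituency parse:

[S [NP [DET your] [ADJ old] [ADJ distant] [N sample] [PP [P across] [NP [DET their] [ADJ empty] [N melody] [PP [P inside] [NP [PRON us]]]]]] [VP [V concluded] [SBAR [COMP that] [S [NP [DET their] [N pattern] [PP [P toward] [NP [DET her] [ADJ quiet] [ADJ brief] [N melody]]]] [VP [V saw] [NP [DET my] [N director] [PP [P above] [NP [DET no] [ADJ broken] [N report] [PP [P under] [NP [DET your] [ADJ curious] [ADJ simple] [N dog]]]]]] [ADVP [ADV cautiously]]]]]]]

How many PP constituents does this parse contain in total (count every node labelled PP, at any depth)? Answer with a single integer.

5

Scanning left to right, an opening `[PP` appears at word positions 5, 9, 15, 23, 27 — 5 in total.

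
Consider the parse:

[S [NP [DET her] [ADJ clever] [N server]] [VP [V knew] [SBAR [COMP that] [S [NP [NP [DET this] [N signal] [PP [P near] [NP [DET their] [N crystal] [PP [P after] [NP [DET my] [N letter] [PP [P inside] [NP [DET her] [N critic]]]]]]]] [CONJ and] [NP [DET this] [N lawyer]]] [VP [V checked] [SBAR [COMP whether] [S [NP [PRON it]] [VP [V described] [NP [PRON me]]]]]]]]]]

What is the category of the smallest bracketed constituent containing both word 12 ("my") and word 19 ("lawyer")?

NP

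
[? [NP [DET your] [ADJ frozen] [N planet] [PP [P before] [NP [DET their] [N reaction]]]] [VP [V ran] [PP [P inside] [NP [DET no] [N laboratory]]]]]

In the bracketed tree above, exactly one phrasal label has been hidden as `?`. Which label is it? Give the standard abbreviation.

S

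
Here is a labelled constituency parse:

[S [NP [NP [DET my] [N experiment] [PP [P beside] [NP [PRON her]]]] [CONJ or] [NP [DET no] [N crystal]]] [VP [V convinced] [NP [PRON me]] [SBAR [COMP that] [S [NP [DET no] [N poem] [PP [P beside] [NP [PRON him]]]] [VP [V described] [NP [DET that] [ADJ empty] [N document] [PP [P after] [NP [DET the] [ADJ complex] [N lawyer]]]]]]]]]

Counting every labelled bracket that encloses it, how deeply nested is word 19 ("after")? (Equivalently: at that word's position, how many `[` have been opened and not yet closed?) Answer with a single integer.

8

The word sits inside P, which is inside PP, inside NP, inside VP, inside S, inside SBAR, inside VP, inside S — 8 brackets in all.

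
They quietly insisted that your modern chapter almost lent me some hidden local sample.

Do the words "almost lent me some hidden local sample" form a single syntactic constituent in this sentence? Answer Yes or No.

Yes

These words form the whole verb phrase headed by "lent", so yes — one constituent.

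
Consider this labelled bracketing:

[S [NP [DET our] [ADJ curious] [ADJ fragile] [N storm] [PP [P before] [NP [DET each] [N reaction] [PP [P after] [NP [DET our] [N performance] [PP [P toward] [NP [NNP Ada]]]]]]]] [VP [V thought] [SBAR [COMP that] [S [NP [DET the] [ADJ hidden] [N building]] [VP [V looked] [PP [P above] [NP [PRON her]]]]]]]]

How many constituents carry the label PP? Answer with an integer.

Scanning left to right, an opening `[PP` appears at word positions 5, 8, 11, 19 — 4 in total.

4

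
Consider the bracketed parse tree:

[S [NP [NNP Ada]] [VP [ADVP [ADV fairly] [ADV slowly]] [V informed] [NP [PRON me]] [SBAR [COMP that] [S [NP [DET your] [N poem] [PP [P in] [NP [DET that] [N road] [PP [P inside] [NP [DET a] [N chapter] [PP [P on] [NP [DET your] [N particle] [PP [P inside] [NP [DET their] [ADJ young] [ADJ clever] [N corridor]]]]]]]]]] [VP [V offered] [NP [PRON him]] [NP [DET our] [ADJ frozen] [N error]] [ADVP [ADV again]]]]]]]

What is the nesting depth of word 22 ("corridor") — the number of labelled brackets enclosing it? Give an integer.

14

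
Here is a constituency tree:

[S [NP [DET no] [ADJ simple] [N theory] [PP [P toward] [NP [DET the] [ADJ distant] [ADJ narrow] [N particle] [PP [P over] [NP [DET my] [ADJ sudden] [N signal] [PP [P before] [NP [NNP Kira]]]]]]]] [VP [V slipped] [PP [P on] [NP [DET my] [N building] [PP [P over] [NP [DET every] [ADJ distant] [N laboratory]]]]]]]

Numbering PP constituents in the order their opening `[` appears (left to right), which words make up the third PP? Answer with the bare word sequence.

before Kira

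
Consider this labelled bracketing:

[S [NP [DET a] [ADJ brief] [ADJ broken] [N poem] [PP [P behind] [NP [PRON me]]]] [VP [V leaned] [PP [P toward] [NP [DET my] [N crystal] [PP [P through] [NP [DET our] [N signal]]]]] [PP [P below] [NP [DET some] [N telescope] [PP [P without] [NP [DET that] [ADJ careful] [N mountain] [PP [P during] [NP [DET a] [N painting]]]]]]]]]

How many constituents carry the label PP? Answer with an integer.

6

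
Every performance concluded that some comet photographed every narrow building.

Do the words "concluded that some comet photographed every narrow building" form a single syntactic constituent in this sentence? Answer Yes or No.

Yes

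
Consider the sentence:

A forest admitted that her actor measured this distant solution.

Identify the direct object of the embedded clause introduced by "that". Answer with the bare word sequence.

this distant solution

"measured" heads the VP of the embedded clause introduced by "that", and "this distant solution" is its direct object.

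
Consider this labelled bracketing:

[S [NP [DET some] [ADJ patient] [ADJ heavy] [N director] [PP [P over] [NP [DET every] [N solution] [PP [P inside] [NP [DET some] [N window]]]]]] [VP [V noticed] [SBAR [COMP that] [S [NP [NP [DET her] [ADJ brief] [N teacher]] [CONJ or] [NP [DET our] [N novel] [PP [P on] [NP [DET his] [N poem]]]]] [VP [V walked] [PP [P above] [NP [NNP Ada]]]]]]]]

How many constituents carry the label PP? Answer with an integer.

4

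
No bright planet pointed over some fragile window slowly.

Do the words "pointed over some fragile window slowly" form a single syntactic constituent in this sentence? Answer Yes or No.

Yes

These words form the whole verb phrase headed by "pointed", so yes — one constituent.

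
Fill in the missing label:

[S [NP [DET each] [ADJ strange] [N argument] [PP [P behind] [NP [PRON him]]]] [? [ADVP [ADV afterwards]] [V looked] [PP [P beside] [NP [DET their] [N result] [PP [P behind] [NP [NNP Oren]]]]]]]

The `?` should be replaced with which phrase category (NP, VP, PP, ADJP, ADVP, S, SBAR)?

VP

The `?` node immediately contains: ADVP, V 'looked', PP. That is the internal structure of a verb phrase, so the label is VP.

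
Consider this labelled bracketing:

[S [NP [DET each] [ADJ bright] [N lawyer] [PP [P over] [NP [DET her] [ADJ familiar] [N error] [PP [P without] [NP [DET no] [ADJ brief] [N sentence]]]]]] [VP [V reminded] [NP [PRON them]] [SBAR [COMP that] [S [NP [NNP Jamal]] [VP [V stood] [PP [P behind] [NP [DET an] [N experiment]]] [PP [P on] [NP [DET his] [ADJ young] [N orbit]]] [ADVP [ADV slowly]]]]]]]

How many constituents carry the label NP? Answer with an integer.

7

The NP constituents are: [NP each bright lawyer over her familiar error without no brief sentence]; [NP her familiar error without no brief sentence]; [NP no brief sentence]; [NP them]; [NP Jamal]; [NP an experiment] …. Total: 7.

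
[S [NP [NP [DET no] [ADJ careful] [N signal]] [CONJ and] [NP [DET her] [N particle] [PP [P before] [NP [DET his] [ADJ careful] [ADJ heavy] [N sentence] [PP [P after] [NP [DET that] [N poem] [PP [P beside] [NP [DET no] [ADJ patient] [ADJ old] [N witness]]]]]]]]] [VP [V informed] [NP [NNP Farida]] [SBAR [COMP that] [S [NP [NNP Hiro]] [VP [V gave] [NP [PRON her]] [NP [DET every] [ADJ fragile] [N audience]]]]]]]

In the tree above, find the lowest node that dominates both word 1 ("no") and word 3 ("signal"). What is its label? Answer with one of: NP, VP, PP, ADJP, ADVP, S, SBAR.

NP

The smallest bracket enclosing both words is [NP no careful signal], so the label is NP.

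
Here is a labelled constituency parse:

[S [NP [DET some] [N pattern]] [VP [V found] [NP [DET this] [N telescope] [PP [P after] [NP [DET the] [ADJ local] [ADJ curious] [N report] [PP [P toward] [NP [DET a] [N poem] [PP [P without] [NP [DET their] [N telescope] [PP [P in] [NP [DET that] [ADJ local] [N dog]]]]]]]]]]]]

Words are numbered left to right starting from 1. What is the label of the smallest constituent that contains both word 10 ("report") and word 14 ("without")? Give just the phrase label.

NP

The smallest bracket enclosing both words is [NP the local curious report toward a poem without their telescope in that local dog], so the label is NP.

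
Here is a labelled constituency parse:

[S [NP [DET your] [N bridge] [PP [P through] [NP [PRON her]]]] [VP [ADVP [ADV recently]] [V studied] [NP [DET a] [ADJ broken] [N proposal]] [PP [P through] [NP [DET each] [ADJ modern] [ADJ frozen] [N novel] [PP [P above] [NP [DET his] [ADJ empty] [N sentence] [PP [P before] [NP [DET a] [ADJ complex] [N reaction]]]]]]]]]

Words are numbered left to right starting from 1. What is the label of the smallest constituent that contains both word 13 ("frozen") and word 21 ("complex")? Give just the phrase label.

NP

Word 13 lies under S → VP → PP → NP → ADJ; word 21 lies under S → VP → PP → NP → PP → NP → PP → NP → ADJ. The lowest shared node is the NP.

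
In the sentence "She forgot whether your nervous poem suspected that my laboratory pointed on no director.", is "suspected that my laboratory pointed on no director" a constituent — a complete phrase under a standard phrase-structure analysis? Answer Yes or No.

The sequence corresponds to a single VP node — the verb phrase "suspected that my laboratory pointed on no director".

Yes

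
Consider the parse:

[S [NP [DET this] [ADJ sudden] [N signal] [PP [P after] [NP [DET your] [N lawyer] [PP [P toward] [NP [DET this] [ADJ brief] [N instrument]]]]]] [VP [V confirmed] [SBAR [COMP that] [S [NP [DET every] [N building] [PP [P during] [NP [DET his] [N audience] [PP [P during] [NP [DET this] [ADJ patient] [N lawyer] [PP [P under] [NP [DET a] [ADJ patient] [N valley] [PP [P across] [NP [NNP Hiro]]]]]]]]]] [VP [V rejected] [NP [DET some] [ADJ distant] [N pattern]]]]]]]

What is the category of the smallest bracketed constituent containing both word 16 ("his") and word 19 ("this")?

Both words fall inside [NP his audience during this patient lawyer under a patient valley across Hiro] (words 16–27), and no smaller constituent contains them both. Label: NP.

NP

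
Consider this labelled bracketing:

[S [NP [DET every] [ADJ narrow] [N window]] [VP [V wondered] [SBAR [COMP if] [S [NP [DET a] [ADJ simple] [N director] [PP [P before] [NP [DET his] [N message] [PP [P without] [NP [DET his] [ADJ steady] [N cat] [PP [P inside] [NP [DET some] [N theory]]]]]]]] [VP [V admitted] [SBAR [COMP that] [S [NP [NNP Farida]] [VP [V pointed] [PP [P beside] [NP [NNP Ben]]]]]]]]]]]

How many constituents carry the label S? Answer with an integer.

Listing each S by its span: [S every narrow window wondered if a simple director before his message without his steady cat inside some theory admitted that Farida pointed beside Ben]; [S a simple director before his message without his steady cat inside some theory admitted that Farida pointed beside Ben]; [S Farida pointed beside Ben] — that makes 3.

3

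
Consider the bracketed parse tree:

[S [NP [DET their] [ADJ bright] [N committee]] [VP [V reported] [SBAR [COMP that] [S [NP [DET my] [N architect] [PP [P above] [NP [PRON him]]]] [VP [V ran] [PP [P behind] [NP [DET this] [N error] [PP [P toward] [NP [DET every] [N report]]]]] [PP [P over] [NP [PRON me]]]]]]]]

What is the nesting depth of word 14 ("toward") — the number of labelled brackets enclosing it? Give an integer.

9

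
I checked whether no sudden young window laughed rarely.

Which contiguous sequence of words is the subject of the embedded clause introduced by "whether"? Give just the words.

no sudden young window

"no sudden young window" is the NP that combines with the VP headed by "laughed" to form the embedded clause introduced by "whether" — the subject.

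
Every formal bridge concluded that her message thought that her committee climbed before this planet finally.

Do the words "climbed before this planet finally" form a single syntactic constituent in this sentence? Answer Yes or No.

Yes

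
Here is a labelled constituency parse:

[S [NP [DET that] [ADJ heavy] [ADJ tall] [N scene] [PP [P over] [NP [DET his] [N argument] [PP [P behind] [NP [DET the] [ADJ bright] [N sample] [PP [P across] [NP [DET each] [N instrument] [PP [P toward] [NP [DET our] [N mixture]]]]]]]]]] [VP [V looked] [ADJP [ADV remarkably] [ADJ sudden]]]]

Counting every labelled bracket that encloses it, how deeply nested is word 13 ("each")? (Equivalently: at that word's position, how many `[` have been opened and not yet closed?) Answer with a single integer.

9

The word sits inside DET, which is inside NP, inside PP, inside NP, inside PP, inside NP, inside PP, inside NP, inside S — 9 brackets in all.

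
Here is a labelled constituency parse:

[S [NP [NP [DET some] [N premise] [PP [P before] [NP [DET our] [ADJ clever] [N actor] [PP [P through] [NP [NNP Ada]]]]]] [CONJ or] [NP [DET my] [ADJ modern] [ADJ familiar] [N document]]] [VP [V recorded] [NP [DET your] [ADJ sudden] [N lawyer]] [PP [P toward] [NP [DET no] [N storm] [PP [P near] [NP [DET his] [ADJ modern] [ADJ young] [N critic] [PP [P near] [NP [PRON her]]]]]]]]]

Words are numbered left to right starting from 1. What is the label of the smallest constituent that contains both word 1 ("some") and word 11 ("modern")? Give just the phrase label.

NP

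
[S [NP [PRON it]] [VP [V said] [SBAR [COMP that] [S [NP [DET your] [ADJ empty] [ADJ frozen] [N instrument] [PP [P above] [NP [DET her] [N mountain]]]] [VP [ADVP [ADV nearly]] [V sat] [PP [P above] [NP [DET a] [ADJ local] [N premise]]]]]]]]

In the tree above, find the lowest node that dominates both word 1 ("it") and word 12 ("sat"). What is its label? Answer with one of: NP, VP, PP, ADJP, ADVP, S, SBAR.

S

The smallest bracket enclosing both words is [S it said that your empty frozen instrument above her mountain nearly sat above a local premise], so the label is S.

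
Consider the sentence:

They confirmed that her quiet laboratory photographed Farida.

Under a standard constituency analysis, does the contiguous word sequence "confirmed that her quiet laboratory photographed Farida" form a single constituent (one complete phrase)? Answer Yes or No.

The sequence corresponds to a single VP node — the verb phrase "confirmed that her quiet laboratory photographed Farida".

Yes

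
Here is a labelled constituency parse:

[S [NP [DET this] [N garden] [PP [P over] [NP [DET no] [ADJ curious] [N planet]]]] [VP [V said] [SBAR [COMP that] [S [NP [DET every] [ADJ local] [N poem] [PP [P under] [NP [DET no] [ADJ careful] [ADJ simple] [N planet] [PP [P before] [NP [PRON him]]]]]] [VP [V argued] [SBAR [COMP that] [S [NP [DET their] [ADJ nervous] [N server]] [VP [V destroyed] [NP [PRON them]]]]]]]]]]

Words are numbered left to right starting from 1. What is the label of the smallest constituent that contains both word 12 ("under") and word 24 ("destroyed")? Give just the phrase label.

Both words fall inside [S every local poem under no careful simple planet before him argued that their nervous server destroyed them] (words 9–25), and no smaller constituent contains them both. Label: S.

S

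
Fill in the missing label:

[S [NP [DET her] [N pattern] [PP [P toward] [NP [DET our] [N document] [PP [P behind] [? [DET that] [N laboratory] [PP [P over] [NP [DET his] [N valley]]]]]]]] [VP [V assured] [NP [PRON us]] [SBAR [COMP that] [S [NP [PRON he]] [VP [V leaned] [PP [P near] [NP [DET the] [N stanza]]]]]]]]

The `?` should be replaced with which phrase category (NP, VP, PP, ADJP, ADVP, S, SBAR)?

Looking at what the `?` directly dominates — DET 'that', N 'laboratory', PP — this is a noun phrase (NP).

NP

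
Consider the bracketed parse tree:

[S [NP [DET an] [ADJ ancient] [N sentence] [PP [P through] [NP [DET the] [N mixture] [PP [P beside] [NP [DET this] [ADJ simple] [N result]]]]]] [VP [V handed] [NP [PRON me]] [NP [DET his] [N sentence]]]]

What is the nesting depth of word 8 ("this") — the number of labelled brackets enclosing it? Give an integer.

7

Path from the root down to the word: S → NP → PP → NP → PP → NP → DET. That is 7 enclosing brackets.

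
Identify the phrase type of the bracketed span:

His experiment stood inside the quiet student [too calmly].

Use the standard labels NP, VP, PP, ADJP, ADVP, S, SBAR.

"calmly" is the head of the bracketed span, so the span is an adverb phrase: ADVP.

ADVP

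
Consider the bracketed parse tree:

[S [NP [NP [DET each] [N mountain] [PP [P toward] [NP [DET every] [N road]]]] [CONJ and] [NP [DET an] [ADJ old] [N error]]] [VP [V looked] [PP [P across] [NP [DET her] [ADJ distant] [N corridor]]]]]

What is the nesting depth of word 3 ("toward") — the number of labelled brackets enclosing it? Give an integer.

Counting open brackets not yet closed at "toward": [S [NP [NP [PP [P = 5.

5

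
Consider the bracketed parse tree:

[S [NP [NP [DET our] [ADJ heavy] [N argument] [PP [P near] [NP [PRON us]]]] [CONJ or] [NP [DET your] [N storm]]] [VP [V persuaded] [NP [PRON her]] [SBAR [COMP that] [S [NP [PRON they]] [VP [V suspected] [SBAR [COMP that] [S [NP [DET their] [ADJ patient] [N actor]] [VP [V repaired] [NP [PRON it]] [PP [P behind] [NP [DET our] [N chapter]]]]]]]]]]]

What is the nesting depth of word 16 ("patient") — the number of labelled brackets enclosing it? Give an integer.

Counting open brackets not yet closed at "patient": [S [VP [SBAR [S [VP [SBAR [S [NP [ADJ = 9.

9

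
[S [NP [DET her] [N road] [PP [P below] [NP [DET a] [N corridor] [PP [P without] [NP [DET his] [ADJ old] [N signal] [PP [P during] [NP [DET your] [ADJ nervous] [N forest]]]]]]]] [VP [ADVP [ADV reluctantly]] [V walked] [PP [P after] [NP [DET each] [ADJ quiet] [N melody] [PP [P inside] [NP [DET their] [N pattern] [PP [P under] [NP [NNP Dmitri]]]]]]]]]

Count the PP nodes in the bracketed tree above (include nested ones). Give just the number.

Scanning left to right, an opening `[PP` appears at word positions 3, 6, 10, 16, 20, 23 — 6 in total.

6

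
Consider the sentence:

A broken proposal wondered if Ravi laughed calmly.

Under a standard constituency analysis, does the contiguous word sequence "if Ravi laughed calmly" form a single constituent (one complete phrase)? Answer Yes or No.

Yes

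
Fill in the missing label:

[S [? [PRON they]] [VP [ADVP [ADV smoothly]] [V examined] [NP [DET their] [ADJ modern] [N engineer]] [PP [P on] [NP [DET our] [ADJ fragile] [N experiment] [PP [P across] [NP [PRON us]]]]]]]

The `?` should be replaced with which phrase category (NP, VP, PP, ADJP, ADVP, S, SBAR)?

NP

The `?` node immediately contains: PRON 'they'. That is the internal structure of a noun phrase, so the label is NP.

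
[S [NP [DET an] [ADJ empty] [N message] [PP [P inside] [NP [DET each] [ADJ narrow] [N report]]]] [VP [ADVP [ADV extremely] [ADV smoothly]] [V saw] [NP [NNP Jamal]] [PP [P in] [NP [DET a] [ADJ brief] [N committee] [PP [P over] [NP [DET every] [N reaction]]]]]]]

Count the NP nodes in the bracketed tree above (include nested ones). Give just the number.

5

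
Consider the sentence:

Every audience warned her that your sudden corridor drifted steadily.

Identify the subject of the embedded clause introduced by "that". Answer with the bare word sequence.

The subject of the embedded clause introduced by "that" is the NP immediately before the verb "drifted": "your sudden corridor".

your sudden corridor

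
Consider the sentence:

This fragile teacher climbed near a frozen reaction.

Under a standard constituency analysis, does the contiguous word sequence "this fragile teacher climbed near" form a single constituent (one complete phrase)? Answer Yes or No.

No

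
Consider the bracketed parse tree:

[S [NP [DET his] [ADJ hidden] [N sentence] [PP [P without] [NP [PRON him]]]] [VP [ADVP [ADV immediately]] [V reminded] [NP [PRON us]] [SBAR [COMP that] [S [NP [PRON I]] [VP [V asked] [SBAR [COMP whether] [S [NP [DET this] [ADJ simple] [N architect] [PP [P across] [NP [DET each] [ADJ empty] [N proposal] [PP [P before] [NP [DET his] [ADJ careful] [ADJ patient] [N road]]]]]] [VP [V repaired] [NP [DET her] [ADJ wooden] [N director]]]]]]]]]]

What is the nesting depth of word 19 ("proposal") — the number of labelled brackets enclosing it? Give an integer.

11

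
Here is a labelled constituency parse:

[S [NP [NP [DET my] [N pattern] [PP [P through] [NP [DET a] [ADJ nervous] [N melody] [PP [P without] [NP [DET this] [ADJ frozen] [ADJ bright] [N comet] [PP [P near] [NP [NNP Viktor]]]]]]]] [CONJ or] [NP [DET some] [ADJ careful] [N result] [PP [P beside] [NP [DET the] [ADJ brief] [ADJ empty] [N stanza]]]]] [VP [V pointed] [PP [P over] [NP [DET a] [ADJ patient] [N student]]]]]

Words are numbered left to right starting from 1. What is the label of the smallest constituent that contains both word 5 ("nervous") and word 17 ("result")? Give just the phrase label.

The smallest bracket enclosing both words is [NP my pattern through a nervous melody without this frozen bright comet near Viktor or some careful result beside the brief empty stanza], so the label is NP.

NP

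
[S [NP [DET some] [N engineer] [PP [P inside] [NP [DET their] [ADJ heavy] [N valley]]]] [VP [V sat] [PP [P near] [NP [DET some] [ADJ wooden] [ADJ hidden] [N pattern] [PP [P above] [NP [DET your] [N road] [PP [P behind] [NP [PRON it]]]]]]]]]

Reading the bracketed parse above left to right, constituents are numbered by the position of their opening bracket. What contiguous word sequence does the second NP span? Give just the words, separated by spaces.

their heavy valley

Opening `[NP` markers occur at word positions 1, 4, 9, 14, 17; the second of these opens the constituent [NP their heavy valley].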